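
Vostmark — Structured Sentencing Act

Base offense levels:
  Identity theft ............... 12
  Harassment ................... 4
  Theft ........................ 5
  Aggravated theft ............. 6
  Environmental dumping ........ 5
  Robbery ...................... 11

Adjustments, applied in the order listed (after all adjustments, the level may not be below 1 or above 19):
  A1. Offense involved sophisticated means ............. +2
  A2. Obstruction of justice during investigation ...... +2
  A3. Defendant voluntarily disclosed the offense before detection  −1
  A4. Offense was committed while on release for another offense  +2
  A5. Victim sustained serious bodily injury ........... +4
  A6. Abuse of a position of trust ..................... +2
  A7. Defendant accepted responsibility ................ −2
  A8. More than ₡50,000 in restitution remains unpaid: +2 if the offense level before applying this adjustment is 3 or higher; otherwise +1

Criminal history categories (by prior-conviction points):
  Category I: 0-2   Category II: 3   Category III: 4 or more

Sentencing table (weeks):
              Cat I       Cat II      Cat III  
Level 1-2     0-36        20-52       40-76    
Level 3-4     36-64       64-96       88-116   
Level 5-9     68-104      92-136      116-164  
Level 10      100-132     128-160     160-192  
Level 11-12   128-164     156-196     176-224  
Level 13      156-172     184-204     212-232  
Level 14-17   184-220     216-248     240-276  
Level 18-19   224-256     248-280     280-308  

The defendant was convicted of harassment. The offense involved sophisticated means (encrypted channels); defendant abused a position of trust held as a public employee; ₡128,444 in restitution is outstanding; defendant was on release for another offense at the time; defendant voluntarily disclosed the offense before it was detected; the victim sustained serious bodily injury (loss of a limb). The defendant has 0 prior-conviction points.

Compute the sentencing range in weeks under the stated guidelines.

184-220 weeks

Base offense level for harassment: 4.
A1 applies: 4 + 2 = 6.
A3 applies: 6 − 1 = 5.
A4 applies: 5 + 2 = 7.
A5 applies: 7 + 4 = 11.
A6 applies: 11 + 2 = 13.
A8 applies (level before this adjustment is 13 ≥ 3, so +2): 13 + 2 = 15.
Final offense level: 15.
Criminal history: 0 prior points → Category I (0-2).
Level 15 falls in the 14-17 band.
Grid: Level 14-17 × Category I = 184-220 weeks.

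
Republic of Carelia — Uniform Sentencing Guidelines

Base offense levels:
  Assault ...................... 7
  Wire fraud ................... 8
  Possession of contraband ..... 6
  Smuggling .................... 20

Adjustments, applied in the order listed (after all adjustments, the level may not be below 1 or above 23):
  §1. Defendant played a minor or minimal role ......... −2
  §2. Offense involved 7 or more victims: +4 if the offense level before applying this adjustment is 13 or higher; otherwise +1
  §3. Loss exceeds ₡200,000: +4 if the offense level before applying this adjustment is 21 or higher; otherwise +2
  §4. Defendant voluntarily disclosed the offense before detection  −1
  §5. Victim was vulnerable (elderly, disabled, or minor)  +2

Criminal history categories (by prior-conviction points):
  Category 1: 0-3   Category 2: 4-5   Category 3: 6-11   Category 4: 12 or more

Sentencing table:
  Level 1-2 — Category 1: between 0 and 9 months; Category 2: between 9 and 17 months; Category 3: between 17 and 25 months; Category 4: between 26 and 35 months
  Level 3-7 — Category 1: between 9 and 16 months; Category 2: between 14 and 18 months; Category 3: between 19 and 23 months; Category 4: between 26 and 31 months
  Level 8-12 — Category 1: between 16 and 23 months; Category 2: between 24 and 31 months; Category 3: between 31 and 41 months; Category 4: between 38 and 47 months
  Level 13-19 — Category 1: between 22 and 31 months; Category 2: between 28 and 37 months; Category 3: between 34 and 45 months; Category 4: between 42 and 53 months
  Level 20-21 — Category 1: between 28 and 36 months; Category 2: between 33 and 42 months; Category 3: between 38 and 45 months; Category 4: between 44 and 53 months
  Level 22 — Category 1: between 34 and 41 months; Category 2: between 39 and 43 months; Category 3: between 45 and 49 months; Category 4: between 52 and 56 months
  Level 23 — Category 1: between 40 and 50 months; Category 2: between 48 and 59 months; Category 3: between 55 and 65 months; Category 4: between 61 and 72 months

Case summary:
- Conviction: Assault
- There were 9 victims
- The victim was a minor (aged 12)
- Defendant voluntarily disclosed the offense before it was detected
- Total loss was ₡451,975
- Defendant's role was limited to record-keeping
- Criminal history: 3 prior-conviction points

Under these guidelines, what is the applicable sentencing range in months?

16-23 months

Base offense level for assault: 7.
§1 applies: 7 − 2 = 5.
§2 applies (level before this adjustment is 5 < 13, so +1): 5 + 1 = 6.
§3 applies (level before this adjustment is 6 < 21, so +2): 6 + 2 = 8.
§4 applies: 8 − 1 = 7.
§5 applies: 7 + 2 = 9.
Final offense level: 9.
Criminal history: 3 prior points → Category 1 (0-3).
Level 9 falls in the 8-12 band.
Grid: Level 8-12 × Category 1 = 16-23 months.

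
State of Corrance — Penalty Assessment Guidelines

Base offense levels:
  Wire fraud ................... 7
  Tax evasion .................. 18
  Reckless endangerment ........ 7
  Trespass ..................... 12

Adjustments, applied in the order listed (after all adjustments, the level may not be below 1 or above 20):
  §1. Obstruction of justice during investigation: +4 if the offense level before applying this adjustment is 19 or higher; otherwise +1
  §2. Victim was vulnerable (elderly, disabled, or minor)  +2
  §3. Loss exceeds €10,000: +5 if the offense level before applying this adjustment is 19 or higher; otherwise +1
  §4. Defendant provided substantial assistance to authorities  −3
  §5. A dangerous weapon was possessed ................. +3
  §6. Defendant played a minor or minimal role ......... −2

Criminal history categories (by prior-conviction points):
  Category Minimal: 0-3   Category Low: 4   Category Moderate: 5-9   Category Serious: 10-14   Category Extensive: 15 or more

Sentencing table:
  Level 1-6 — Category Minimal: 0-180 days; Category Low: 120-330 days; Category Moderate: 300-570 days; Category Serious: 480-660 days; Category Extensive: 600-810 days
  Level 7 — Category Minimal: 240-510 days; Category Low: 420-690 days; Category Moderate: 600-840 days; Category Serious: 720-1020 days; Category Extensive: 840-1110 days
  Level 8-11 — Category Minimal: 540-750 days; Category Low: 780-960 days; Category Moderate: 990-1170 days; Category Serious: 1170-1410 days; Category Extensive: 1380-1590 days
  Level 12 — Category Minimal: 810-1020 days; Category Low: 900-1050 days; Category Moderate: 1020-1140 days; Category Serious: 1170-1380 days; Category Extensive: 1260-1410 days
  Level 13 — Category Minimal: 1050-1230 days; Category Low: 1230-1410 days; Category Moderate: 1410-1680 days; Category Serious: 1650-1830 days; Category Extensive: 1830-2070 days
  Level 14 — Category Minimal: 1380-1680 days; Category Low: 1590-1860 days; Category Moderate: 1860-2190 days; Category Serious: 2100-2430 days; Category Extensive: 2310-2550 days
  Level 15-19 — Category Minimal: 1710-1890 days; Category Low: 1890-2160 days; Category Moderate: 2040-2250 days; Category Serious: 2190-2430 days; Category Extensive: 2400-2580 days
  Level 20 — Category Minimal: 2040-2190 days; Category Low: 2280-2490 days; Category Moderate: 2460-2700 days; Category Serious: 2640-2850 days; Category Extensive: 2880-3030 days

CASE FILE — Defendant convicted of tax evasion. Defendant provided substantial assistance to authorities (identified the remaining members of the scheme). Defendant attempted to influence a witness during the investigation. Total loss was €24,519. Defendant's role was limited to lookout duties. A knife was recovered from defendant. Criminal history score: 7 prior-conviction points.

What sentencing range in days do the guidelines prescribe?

2460-2700 days

Base offense level for tax evasion: 18.
§1 applies (level before this adjustment is 18 < 19, so +1): 18 + 1 = 19.
§3 applies (level before this adjustment is 19 ≥ 19, so +5): 19 + 5 = 24.
§4 applies: 24 − 3 = 21.
§5 applies: 21 + 3 = 24.
§6 applies: 24 − 2 = 22.
Level 22 exceeds the maximum of 20; capped at 20.
Final offense level: 20.
Criminal history: 7 prior points → Category Moderate (5-9).
Level 20 falls in the 20 band.
Grid: Level 20 × Category Moderate = 2460-2700 days.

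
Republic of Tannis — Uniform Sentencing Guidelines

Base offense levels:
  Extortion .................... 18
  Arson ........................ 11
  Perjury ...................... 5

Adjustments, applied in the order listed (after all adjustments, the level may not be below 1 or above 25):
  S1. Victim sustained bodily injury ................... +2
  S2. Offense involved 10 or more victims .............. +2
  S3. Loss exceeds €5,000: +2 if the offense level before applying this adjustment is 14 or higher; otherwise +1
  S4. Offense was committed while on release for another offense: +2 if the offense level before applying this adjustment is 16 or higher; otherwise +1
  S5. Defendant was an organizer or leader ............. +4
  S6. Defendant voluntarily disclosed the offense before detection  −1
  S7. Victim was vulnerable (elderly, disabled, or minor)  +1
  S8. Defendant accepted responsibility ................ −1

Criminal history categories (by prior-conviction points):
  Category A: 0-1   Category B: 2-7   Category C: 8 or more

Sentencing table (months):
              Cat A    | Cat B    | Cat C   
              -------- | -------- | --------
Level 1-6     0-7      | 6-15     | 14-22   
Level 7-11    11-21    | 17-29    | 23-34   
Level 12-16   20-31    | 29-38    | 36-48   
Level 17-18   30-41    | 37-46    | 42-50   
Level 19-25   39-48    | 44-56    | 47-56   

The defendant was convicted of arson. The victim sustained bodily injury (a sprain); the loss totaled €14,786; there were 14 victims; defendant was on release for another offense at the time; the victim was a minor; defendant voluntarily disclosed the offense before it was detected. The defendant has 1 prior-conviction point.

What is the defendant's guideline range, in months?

39-48 months

Base offense level for arson: 11.
S1 applies: 11 + 2 = 13.
S2 applies: 13 + 2 = 15.
S3 applies (level before this adjustment is 15 ≥ 14, so +2): 15 + 2 = 17.
S4 applies (level before this adjustment is 17 ≥ 16, so +2): 17 + 2 = 19.
S6 applies: 19 − 1 = 18.
S7 applies: 18 + 1 = 19.
Final offense level: 19.
Criminal history: 1 prior point → Category A (0-1).
Level 19 falls in the 19-25 band.
Grid: Level 19-25 × Category A = 39-48 months.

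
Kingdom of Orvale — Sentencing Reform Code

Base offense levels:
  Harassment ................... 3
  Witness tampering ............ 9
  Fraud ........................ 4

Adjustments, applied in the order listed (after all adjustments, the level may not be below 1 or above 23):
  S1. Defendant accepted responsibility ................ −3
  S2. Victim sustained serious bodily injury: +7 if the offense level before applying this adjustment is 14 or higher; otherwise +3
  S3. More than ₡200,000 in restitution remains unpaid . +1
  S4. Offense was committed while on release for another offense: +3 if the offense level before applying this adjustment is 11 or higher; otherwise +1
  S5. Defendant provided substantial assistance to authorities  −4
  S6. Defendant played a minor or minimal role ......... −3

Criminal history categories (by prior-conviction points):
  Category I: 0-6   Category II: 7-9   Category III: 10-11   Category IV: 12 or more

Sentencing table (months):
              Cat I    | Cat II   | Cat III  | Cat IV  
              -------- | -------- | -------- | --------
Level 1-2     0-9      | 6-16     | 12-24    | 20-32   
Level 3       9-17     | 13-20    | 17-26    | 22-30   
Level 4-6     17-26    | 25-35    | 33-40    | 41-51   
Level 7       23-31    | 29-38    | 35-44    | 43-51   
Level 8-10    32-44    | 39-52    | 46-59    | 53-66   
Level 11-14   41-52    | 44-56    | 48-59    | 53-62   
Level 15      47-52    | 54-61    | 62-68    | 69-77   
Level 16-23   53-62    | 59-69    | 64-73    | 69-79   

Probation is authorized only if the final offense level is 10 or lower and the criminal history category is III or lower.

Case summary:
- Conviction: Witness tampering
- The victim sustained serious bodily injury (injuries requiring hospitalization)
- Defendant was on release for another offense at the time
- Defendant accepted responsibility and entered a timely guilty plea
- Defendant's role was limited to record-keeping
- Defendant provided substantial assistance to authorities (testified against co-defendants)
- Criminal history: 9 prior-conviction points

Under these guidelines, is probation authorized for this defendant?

Base offense level for witness tampering: 9.
S1 applies: 9 − 3 = 6.
S2 applies (level before this adjustment is 6 < 14, so +3): 6 + 3 = 9.
S3 does not apply.
S4 applies (level before this adjustment is 9 < 11, so +1): 9 + 1 = 10.
S5 applies: 10 − 4 = 6.
S6 applies: 6 − 3 = 3.
Final offense level: 3.
Criminal history: 9 prior points → Category II (7-9).
Level 3 falls in the 3 band.
Grid: Level 3 × Category II = 13-20 months.
Probation check: level 3 ≤ 10 and category II ≤ III → eligible.

Yes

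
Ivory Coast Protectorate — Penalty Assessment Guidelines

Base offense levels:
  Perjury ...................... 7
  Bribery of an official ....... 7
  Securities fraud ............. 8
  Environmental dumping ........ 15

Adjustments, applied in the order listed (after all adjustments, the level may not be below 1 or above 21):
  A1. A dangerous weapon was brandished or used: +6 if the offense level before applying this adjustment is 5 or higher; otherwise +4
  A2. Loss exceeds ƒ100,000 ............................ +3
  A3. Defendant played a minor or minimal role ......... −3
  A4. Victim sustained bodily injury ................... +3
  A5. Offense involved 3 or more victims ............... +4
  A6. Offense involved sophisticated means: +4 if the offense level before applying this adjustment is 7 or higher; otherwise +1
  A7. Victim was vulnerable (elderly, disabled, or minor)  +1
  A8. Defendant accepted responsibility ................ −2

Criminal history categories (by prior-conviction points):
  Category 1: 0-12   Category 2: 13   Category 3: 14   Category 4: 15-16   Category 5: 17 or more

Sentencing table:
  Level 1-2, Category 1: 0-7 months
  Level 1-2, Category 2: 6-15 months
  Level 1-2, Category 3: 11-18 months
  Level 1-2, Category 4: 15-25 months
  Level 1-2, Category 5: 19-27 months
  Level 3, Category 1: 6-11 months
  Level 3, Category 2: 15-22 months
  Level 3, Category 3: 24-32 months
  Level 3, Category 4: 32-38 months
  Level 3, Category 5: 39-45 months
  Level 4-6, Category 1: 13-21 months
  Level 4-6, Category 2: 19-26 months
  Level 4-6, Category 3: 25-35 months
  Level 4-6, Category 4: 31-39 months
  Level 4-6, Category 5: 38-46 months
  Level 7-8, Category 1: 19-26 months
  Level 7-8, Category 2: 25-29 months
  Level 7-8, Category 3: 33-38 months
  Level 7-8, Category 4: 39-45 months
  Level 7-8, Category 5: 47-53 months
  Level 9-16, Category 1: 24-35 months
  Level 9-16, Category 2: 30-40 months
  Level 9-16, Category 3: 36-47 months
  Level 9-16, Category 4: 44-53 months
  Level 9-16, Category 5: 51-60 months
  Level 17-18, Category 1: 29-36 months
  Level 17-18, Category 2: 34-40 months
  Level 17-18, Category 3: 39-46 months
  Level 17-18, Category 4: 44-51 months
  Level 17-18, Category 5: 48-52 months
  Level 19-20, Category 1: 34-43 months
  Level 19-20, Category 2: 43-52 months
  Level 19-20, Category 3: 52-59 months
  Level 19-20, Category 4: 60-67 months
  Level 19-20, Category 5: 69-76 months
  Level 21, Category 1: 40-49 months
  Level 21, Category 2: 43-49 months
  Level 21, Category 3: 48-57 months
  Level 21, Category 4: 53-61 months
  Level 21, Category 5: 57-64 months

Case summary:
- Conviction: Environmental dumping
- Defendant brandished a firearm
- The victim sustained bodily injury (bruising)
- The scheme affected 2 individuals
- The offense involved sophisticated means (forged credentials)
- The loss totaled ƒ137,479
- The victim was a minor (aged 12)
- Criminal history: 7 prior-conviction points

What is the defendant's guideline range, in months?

40-49 months

Base offense level for environmental dumping: 15.
A1 applies (level before this adjustment is 15 ≥ 5, so +6): 15 + 6 = 21.
A2 applies: 21 + 3 = 24.
A3 does not apply.
A4 applies: 24 + 3 = 27.
A6 applies (level before this adjustment is 27 ≥ 7, so +4): 27 + 4 = 31.
A7 applies: 31 + 1 = 32.
A8 does not apply.
Level 32 exceeds the maximum of 21; capped at 21.
Final offense level: 21.
Criminal history: 7 prior points → Category 1 (0-12).
Level 21 falls in the 21 band.
Grid: Level 21 × Category 1 = 40-49 months.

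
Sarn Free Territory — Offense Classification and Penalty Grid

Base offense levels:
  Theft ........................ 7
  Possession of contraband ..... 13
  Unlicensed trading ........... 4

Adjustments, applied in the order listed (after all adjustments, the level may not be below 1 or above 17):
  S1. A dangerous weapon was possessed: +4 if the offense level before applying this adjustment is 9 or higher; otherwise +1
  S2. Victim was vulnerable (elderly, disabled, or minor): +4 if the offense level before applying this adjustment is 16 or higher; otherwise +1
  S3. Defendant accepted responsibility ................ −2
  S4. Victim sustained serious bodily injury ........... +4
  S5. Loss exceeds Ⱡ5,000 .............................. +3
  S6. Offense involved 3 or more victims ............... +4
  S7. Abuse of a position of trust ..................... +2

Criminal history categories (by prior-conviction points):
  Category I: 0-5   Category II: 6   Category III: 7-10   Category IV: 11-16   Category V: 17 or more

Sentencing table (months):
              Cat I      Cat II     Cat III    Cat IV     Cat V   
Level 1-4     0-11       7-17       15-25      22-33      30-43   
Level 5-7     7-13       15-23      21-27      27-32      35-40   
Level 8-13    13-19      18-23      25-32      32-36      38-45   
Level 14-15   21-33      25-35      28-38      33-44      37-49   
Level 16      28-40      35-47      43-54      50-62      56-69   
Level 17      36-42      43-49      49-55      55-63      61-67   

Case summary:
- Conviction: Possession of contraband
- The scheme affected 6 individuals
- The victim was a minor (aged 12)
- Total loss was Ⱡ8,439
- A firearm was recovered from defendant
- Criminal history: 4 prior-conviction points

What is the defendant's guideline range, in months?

36-42 months

Base offense level for possession of contraband: 13.
S1 applies (level before this adjustment is 13 ≥ 9, so +4): 13 + 4 = 17.
S2 applies (level before this adjustment is 17 ≥ 16, so +4): 17 + 4 = 21.
S3 does not apply.
S5 applies: 21 + 3 = 24.
S6 applies: 24 + 4 = 28.
Level 28 exceeds the maximum of 17; capped at 17.
Final offense level: 17.
Criminal history: 4 prior points → Category I (0-5).
Level 17 falls in the 17 band.
Grid: Level 17 × Category I = 36-42 months.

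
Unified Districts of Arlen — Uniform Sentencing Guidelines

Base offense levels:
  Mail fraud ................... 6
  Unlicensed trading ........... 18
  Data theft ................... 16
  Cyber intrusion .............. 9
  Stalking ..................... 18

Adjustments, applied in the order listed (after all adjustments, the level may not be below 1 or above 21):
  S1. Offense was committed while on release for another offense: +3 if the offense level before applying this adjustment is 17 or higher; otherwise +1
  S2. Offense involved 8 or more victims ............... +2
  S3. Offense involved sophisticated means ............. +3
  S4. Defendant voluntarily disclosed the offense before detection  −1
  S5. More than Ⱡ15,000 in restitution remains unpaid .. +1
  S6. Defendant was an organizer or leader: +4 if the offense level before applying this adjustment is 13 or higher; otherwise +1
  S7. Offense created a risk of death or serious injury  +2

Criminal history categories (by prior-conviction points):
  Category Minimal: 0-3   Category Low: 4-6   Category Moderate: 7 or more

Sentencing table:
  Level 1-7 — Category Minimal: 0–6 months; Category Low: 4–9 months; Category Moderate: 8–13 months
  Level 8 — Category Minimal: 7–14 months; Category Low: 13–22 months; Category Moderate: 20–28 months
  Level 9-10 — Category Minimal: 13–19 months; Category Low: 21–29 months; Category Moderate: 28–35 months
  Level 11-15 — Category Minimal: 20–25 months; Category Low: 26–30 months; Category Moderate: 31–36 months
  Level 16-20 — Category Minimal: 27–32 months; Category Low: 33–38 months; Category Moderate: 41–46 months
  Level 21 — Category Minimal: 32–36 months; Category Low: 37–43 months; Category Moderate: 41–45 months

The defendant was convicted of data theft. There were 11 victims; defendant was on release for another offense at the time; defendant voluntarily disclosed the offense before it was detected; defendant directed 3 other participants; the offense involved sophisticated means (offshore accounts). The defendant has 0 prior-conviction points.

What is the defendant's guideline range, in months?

32-36 months

Base offense level for data theft: 16.
S1 applies (level before this adjustment is 16 < 17, so +1): 16 + 1 = 17.
S2 applies: 17 + 2 = 19.
S3 applies: 19 + 3 = 22.
S4 applies: 22 − 1 = 21.
S6 applies (level before this adjustment is 21 ≥ 13, so +4): 21 + 4 = 25.
S7 does not apply.
Level 25 exceeds the maximum of 21; capped at 21.
Final offense level: 21.
Criminal history: 0 prior points → Category Minimal (0-3).
Level 21 falls in the 21 band.
Grid: Level 21 × Category Minimal = 32-36 months.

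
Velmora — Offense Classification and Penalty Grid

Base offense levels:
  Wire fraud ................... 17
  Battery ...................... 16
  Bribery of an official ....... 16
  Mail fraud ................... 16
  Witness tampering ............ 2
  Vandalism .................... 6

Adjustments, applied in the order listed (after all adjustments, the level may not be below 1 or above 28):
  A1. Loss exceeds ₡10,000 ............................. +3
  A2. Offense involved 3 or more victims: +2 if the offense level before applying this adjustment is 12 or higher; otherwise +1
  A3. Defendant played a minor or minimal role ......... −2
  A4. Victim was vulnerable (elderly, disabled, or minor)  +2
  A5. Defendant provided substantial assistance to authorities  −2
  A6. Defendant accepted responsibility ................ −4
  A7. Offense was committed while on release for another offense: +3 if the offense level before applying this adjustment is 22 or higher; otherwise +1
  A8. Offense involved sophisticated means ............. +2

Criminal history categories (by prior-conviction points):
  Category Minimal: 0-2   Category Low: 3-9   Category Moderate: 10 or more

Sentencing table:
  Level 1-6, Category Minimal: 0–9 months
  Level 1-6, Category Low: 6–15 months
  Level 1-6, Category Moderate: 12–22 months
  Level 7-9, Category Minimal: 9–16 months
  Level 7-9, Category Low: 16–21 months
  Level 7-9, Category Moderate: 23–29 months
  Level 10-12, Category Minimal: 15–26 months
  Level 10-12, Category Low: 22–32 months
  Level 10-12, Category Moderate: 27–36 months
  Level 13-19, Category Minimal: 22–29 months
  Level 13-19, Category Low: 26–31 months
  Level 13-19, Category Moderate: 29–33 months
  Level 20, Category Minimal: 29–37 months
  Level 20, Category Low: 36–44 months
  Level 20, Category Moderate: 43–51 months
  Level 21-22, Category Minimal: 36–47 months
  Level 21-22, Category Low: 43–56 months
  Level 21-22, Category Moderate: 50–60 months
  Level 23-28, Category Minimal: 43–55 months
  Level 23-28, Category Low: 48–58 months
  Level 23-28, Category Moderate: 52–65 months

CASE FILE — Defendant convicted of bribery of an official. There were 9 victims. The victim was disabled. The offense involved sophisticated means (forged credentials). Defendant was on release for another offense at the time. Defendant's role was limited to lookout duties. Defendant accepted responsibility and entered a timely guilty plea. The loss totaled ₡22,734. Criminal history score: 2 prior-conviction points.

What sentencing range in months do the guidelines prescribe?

Base offense level for bribery of an official: 16.
A1 applies: 16 + 3 = 19.
A2 applies (level before this adjustment is 19 ≥ 12, so +2): 19 + 2 = 21.
A3 applies: 21 − 2 = 19.
A4 applies: 19 + 2 = 21.
A6 applies: 21 − 4 = 17.
A7 applies (level before this adjustment is 17 < 22, so +1): 17 + 1 = 18.
A8 applies: 18 + 2 = 20.
Final offense level: 20.
Criminal history: 2 prior points → Category Minimal (0-2).
Level 20 falls in the 20 band.
Grid: Level 20 × Category Minimal = 29-37 months.

29-37 months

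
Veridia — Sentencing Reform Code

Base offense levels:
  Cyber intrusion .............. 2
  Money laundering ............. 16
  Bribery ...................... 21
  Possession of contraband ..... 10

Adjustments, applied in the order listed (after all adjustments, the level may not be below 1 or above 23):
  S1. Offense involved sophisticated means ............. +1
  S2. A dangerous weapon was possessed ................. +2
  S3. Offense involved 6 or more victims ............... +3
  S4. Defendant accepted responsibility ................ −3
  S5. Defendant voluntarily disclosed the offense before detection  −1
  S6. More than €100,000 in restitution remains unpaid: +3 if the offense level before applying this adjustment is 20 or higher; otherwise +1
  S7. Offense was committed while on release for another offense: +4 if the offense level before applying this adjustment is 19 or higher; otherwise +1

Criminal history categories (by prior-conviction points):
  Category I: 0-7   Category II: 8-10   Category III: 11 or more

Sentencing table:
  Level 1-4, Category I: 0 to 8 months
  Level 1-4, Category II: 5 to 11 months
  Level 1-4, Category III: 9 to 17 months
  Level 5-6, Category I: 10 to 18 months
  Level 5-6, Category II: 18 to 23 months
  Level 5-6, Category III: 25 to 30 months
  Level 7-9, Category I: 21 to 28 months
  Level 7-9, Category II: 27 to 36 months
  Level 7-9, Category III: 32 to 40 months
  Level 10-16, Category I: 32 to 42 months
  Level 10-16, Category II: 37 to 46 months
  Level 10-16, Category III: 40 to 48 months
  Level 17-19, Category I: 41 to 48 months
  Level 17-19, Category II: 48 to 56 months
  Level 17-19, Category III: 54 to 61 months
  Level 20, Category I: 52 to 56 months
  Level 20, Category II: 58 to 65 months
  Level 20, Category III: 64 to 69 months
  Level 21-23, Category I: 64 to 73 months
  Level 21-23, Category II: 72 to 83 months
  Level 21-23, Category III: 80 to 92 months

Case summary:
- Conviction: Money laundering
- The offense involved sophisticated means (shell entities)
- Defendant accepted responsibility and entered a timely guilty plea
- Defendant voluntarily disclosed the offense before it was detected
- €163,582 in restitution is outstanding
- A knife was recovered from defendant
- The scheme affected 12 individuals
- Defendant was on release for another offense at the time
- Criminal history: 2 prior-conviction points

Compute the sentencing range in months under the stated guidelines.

64-73 months

Base offense level for money laundering: 16.
S1 applies: 16 + 1 = 17.
S2 applies: 17 + 2 = 19.
S3 applies: 19 + 3 = 22.
S4 applies: 22 − 3 = 19.
S5 applies: 19 − 1 = 18.
S6 applies (level before this adjustment is 18 < 20, so +1): 18 + 1 = 19.
S7 applies (level before this adjustment is 19 ≥ 19, so +4): 19 + 4 = 23.
Final offense level: 23.
Criminal history: 2 prior points → Category I (0-7).
Level 23 falls in the 21-23 band.
Grid: Level 21-23 × Category I = 64-73 months.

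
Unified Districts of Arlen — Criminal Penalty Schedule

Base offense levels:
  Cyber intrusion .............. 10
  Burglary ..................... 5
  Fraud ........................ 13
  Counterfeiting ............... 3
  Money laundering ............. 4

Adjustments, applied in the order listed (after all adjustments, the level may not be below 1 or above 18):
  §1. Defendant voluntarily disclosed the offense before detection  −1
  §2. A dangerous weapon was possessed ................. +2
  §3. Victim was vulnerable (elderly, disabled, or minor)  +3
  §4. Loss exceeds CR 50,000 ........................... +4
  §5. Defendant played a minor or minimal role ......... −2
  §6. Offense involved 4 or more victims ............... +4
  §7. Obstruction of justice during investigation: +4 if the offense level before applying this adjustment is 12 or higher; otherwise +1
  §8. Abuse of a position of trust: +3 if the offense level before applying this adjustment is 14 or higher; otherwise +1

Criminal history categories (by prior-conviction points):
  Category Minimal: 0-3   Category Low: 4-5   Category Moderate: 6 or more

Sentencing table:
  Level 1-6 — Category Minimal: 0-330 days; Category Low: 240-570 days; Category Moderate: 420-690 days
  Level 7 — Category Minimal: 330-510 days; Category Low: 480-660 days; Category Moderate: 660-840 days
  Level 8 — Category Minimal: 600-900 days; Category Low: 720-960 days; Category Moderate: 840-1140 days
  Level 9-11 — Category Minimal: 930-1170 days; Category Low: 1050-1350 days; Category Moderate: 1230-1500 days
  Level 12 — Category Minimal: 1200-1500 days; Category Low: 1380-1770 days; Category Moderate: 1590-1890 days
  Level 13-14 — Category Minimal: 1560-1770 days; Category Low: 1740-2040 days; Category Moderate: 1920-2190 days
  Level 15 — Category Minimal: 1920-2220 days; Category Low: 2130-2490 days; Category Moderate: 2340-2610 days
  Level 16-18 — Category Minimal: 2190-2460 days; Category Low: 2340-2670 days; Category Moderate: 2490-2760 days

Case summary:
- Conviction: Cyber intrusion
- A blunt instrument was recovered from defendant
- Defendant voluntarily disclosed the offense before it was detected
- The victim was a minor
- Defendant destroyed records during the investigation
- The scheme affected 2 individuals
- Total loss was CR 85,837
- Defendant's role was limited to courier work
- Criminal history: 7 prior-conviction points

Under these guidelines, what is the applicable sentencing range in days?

Base offense level for cyber intrusion: 10.
§1 applies: 10 − 1 = 9.
§2 applies: 9 + 2 = 11.
§3 applies: 11 + 3 = 14.
§4 applies: 14 + 4 = 18.
§5 applies: 18 − 2 = 16.
§6 does not apply.
§7 applies (level before this adjustment is 16 ≥ 12, so +4): 16 + 4 = 20.
§8 does not apply.
Level 20 exceeds the maximum of 18; capped at 18.
Final offense level: 18.
Criminal history: 7 prior points → Category Moderate (6+).
Level 18 falls in the 16-18 band.
Grid: Level 16-18 × Category Moderate = 2490-2760 days.

2490-2760 days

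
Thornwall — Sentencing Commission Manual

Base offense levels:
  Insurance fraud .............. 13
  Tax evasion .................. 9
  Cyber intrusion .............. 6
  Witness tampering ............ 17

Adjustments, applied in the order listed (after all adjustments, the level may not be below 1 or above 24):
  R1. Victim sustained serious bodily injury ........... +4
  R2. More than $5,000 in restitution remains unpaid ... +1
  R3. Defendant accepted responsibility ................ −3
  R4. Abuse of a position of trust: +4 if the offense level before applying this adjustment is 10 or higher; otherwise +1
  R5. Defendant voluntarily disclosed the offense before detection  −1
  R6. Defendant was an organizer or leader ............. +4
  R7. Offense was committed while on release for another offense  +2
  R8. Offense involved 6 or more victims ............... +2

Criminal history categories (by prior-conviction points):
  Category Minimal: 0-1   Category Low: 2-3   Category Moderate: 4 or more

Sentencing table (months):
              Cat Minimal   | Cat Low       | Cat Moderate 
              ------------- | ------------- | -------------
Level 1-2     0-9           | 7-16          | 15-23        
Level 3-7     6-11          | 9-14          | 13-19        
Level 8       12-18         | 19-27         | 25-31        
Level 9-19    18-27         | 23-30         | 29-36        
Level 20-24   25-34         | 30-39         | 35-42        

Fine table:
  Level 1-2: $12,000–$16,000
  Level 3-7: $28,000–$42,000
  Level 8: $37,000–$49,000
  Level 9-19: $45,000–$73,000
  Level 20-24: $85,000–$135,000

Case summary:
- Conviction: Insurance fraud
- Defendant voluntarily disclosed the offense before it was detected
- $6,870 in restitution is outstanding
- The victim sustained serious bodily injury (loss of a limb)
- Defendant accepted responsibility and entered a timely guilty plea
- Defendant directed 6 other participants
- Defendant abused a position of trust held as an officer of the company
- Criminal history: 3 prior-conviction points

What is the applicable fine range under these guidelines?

$85,000–$135,000

Base offense level for insurance fraud: 13.
R1 applies: 13 + 4 = 17.
R2 applies: 17 + 1 = 18.
R3 applies: 18 − 3 = 15.
R4 applies (level before this adjustment is 15 ≥ 10, so +4): 15 + 4 = 19.
R5 applies: 19 − 1 = 18.
R6 applies: 18 + 4 = 22.
R8 does not apply.
Final offense level: 22.
Level 22 falls in the 20-24 band.
Fine table: Level 20-24 → $85,000–$135,000.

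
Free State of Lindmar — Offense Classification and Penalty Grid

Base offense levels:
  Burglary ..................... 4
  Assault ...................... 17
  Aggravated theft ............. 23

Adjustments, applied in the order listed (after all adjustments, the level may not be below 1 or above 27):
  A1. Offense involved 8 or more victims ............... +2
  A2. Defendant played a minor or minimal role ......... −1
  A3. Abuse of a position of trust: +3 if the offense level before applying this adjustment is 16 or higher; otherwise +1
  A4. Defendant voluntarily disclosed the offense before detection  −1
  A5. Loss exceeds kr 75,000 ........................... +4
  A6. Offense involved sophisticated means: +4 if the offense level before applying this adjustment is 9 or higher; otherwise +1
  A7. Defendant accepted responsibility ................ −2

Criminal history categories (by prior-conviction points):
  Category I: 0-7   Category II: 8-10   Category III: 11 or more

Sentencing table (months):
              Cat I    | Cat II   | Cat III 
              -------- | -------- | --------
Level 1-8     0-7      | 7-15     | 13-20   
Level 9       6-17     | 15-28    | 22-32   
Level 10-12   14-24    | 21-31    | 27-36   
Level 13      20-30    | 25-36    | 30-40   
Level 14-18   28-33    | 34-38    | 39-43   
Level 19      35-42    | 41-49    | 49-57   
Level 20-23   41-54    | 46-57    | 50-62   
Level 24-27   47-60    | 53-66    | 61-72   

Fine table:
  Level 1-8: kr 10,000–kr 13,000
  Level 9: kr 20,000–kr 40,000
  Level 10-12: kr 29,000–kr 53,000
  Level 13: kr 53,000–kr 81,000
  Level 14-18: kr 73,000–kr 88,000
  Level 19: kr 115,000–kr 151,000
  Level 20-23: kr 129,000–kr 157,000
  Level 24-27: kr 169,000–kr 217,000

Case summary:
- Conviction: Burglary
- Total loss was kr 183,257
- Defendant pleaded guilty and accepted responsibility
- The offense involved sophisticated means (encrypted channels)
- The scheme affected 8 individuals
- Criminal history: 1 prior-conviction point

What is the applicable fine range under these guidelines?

Base offense level for burglary: 4.
A1 applies: 4 + 2 = 6.
A2 does not apply.
A3 does not apply.
A5 applies: 6 + 4 = 10.
A6 applies (level before this adjustment is 10 ≥ 9, so +4): 10 + 4 = 14.
A7 applies: 14 − 2 = 12.
Final offense level: 12.
Level 12 falls in the 10-12 band.
Fine table: Level 10-12 → kr 29,000–kr 53,000.

kr 29,000–kr 53,000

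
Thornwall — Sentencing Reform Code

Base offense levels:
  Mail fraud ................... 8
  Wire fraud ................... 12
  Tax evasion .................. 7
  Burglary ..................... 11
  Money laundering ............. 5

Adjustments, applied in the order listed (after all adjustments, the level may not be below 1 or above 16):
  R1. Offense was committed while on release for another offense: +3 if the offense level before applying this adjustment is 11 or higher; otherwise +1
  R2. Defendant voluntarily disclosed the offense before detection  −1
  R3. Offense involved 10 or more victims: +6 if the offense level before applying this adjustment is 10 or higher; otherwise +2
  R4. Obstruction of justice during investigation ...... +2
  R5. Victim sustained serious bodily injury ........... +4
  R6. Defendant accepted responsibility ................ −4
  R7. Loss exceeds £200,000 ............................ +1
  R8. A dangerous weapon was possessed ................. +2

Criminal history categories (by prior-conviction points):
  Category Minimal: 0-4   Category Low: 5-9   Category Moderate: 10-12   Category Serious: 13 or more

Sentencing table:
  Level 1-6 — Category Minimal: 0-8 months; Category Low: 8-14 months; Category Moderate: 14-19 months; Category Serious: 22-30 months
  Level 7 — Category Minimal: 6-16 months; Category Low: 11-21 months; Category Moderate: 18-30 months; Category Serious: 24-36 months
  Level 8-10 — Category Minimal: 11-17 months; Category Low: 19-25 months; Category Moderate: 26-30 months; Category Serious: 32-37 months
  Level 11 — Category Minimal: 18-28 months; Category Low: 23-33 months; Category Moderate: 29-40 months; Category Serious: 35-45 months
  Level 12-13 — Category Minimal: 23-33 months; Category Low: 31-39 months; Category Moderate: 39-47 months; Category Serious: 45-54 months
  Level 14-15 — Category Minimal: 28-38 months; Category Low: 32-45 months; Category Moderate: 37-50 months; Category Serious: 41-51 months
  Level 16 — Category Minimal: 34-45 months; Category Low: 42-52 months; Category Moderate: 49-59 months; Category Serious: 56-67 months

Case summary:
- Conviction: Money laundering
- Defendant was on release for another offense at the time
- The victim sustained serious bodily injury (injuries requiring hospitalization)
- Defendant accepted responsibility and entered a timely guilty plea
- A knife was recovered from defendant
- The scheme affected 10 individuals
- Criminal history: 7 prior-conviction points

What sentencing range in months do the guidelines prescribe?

Base offense level for money laundering: 5.
R1 applies (level before this adjustment is 5 < 11, so +1): 5 + 1 = 6.
R3 applies (level before this adjustment is 6 < 10, so +2): 6 + 2 = 8.
R4 does not apply.
R5 applies: 8 + 4 = 12.
R6 applies: 12 − 4 = 8.
R8 applies: 8 + 2 = 10.
Final offense level: 10.
Criminal history: 7 prior points → Category Low (5-9).
Level 10 falls in the 8-10 band.
Grid: Level 8-10 × Category Low = 19-25 months.

19-25 months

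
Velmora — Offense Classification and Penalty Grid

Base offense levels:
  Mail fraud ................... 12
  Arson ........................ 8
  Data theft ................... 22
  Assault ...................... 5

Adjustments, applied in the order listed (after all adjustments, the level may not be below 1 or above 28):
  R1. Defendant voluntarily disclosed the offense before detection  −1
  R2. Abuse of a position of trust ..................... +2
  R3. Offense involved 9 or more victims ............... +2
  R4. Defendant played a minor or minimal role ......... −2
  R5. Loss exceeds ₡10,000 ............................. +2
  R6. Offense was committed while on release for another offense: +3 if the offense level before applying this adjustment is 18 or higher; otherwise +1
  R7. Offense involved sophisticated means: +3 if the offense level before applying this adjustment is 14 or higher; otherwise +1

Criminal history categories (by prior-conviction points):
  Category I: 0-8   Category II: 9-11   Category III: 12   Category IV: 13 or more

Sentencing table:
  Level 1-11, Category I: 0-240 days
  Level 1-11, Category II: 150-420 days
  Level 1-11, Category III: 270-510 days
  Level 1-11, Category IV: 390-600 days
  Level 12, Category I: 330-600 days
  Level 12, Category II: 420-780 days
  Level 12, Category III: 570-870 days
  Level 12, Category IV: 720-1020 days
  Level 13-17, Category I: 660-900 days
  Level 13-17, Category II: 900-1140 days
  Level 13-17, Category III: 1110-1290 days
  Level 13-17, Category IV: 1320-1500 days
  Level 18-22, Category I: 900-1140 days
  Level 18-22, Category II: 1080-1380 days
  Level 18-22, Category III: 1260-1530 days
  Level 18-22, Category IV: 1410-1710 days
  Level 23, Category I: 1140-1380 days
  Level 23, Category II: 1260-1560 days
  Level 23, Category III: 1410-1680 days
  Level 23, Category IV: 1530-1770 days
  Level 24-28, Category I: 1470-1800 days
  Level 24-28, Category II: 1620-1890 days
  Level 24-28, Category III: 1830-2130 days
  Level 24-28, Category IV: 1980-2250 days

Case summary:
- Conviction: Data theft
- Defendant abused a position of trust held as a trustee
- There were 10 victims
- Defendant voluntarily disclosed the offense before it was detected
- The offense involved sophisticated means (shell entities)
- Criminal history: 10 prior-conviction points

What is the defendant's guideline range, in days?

Base offense level for data theft: 22.
R1 applies: 22 − 1 = 21.
R2 applies: 21 + 2 = 23.
R3 applies: 23 + 2 = 25.
R4 does not apply.
R6 does not apply.
R7 applies (level before this adjustment is 25 ≥ 14, so +3): 25 + 3 = 28.
Final offense level: 28.
Criminal history: 10 prior points → Category II (9-11).
Level 28 falls in the 24-28 band.
Grid: Level 24-28 × Category II = 1620-1890 days.

1620-1890 days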